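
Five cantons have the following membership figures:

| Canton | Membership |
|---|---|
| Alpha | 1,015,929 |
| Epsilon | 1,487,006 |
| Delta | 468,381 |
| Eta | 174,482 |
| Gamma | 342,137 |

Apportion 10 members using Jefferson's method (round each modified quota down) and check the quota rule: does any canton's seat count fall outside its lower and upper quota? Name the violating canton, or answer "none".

none

Standard quotas: Alpha 2.913, Epsilon 4.263, Delta 1.343, Eta 0.500, Gamma 0.981.
Jefferson allocation: Alpha 3, Epsilon 5, Delta 1, Eta 0, Gamma 1.
Every allocation lies between the lower and upper quota.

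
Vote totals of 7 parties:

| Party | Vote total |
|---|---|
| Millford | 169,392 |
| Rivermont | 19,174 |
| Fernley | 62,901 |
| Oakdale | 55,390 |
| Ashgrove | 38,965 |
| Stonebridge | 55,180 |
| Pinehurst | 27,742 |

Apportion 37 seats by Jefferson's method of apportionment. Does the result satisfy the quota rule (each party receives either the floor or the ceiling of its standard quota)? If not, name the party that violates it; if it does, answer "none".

Millford

Standard quotas: Millford 14.618, Rivermont 1.655, Fernley 5.428, Oakdale 4.780, Ashgrove 3.363, Stonebridge 4.762, Pinehurst 2.394.
Jefferson allocation: Millford 16, Rivermont 1, Fernley 5, Oakdale 5, Ashgrove 3, Stonebridge 5, Pinehurst 2.
Millford has quota 14.618 (lower 14, upper 15) but receives 16 — outside the quota interval.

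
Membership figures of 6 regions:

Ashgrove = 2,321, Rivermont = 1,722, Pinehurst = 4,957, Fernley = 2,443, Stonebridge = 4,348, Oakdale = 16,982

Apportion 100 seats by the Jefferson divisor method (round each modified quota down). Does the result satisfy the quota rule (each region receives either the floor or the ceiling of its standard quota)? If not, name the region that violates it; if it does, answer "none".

Oakdale

Standard quotas: Ashgrove 7.082, Rivermont 5.254, Pinehurst 15.125, Fernley 7.454, Stonebridge 13.267, Oakdale 51.817.
Jefferson allocation: Ashgrove 7, Rivermont 5, Pinehurst 15, Fernley 7, Stonebridge 13, Oakdale 53.
Oakdale has quota 51.817 (lower 51, upper 52) but receives 53 — outside the quota interval.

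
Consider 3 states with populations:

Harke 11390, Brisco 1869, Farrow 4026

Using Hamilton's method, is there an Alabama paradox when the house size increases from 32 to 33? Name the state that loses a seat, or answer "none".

At 32 seats: Harke 21, Brisco 4, Farrow 7.
At 33 seats: Harke 22, Brisco 3, Farrow 8.
Brisco drops from 4 to 3.

Brisco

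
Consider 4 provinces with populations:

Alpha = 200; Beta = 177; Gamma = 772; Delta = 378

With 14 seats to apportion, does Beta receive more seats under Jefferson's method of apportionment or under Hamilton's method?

Hamilton

Jefferson: Alpha 2, Beta 1, Gamma 8, Delta 3.
Hamilton: Alpha 2, Beta 2, Gamma 7, Delta 3.
Beta gets 1 under Jefferson and 2 under Hamilton.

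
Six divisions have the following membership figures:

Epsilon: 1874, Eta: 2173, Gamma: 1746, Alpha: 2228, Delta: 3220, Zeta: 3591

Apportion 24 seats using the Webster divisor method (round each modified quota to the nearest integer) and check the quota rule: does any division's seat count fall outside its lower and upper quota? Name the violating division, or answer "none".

Standard quotas: Epsilon 3.032, Eta 3.516, Gamma 2.825, Alpha 3.605, Delta 5.210, Zeta 5.811.
Webster allocation: Epsilon 3, Eta 3, Gamma 3, Alpha 4, Delta 5, Zeta 6.
Every allocation lies between the lower and upper quota.

none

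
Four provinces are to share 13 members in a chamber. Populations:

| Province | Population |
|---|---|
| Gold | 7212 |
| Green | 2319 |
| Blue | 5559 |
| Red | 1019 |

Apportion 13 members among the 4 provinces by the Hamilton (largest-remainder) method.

Gold=6; Green=2; Blue=4; Red=1

Total 16109; standard divisor 16109/13 ≈ 1239.154.
Standard quotas: Gold 5.8201, Green 1.8714, Blue 4.4861, Red 0.8223.
Lower quotas: Gold 5, Green 1, Blue 4, Red 0 (sum 10, leaving 3 seats).
Remainders in descending order: Green 0.8714, Red 0.8223, Gold 0.8201, Blue 0.4861.
The surplus seats go to Green, Red, Gold.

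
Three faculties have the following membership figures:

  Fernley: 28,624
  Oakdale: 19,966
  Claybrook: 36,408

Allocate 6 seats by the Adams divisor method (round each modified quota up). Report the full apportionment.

Standard divisor 84998/6 ≈ 14166.333; standard quotas: Fernley 2.021, Oakdale 1.409, Claybrook 2.570.
Rounding up gives 3, 2, 3 = 8 seats, so the divisor must be adjusted.
With modified divisor 19100: modified quotas Fernley 1.499, Oakdale 1.045, Claybrook 1.906.
Rounding up: Fernley 2, Oakdale 2, Claybrook 2 (total 6).

Fernley 2, Oakdale 2, Claybrook 2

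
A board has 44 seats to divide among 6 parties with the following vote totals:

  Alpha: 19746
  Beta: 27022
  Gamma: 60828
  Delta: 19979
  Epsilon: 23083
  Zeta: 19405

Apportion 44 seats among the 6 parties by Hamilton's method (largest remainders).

Standard divisor: 170063 ÷ 44 ≈ 3865.068.
Standard quotas: Alpha 5.1088, Beta 6.9913, Gamma 15.7379, Delta 5.1691, Epsilon 5.9722, Zeta 5.0206.
Lower quotas: Alpha 5, Beta 6, Gamma 15, Delta 5, Epsilon 5, Zeta 5 (sum 41, leaving 3 seats).
Remainders in descending order: Beta 0.9913, Epsilon 0.9722, Gamma 0.7379, Delta 0.1691, Alpha 0.1088, Zeta 0.0206.
Largest remainders: Beta, Epsilon, Gamma receive the extra seats.

Alpha 5, Beta 7, Gamma 16, Delta 5, Epsilon 6, Zeta 5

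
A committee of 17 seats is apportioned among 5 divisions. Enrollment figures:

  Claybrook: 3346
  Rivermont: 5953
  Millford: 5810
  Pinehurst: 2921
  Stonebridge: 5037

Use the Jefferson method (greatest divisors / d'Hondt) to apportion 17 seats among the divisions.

Standard divisor 23067/17 ≈ 1356.882; standard quotas: Claybrook 2.466, Rivermont 4.387, Millford 4.282, Pinehurst 2.153, Stonebridge 3.712.
Rounding down gives 2, 4, 4, 2, 3 = 15 seats, so the divisor must be adjusted.
With modified divisor 1180: modified quotas Claybrook 2.836, Rivermont 5.045, Millford 4.924, Pinehurst 2.475, Stonebridge 4.269.
Rounding down: Claybrook 2, Rivermont 5, Millford 4, Pinehurst 2, Stonebridge 4 (total 17).

Claybrook=2, Rivermont=5, Millford=4, Pinehurst=2, Stonebridge=4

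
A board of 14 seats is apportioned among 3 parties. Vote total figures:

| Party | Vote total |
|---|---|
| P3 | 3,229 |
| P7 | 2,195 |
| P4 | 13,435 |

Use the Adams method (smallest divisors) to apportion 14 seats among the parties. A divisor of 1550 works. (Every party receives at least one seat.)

P3 3; P7 2; P4 9

With modified divisor 1550: modified quotas P3 2.083, P7 1.416, P4 8.668.
Rounding up: P3 3, P7 2, P4 9 (total 14).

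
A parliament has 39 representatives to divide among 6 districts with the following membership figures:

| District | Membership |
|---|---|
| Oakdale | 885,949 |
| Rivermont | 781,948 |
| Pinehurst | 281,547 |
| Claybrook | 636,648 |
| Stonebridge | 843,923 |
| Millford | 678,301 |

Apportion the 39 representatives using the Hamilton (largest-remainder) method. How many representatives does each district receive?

Oakdale: 8, Rivermont: 7, Pinehurst: 3, Claybrook: 6, Stonebridge: 8, Millford: 7

Standard divisor: 4108316 ÷ 39 ≈ 105341.436.
Standard quotas: Oakdale 8.4103, Rivermont 7.4230, Pinehurst 2.6727, Claybrook 6.0437, Stonebridge 8.0113, Millford 6.4391.
Lower quotas: Oakdale 8, Rivermont 7, Pinehurst 2, Claybrook 6, Stonebridge 8, Millford 6 (sum 37, leaving 2 seats).
Remainders in descending order: Pinehurst 0.6727, Millford 0.4391, Rivermont 0.4230, Oakdale 0.4103, Claybrook 0.0437, Stonebridge 0.0113.
The surplus seats go to Pinehurst, Millford.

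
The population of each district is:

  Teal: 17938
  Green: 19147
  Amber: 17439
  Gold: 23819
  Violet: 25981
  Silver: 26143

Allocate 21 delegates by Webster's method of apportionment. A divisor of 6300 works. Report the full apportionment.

With modified divisor 6300: modified quotas Teal 2.847, Green 3.039, Amber 2.768, Gold 3.781, Violet 4.124, Silver 4.150.
Rounding to the nearest integer: Teal 3, Green 3, Amber 3, Gold 4, Violet 4, Silver 4 (total 21).

Teal 3, Green 3, Amber 3, Gold 4, Violet 4, Silver 4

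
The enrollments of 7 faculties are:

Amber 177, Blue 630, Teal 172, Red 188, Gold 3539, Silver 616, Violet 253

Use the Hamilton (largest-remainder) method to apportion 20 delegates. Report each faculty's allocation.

Total 5575; standard divisor 5575/20 ≈ 278.75.
Standard quotas: Amber 0.635, Blue 2.260, Teal 0.617, Red 0.674, Gold 12.696, Silver 2.210, Violet 0.908.
Lower quotas: Amber 0, Blue 2, Teal 0, Red 0, Gold 12, Silver 2, Violet 0 (sum 16, leaving 4 seats).
Remainders in descending order: Violet 0.908, Gold 0.696, Red 0.674, Amber 0.635, Teal 0.617, Blue 0.260, Silver 0.210.
The surplus seats go to Violet, Gold, Red, Amber.

Amber 1, Blue 2, Teal 0, Red 1, Gold 13, Silver 2, Violet 1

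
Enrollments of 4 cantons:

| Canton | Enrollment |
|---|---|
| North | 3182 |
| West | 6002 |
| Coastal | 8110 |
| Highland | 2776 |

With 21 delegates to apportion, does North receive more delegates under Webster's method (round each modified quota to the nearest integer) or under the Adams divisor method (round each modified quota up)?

Adams

Webster: North 3, West 6, Coastal 9, Highland 3.
Adams: North 4, West 6, Coastal 8, Highland 3.
North gets 3 under Webster and 4 under Adams.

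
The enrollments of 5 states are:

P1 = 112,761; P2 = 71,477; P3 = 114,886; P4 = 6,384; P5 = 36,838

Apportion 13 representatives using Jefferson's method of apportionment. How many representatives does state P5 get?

Standard divisor 342346/13 ≈ 26334.308; standard quotas: P1 4.282, P2 2.714, P3 4.363, P4 0.242, P5 1.399.
Rounding down gives 4, 2, 4, 0, 1 = 11 seats, so the divisor must be adjusted.
With modified divisor 22800: modified quotas P1 4.946, P2 3.135, P3 5.039, P4 0.280, P5 1.616.
Rounding down: P1 4, P2 3, P3 5, P4 0, P5 1 (total 13).
P5 receives 1.

1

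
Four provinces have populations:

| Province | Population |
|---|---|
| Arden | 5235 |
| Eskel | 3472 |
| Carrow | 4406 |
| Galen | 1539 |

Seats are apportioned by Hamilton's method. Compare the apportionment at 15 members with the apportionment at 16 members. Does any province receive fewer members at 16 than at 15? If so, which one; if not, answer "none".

Galen

At 15 seats: Arden 5, Eskel 4, Carrow 4, Galen 2.
At 16 seats: Arden 6, Eskel 4, Carrow 5, Galen 1.
Galen drops from 2 to 1.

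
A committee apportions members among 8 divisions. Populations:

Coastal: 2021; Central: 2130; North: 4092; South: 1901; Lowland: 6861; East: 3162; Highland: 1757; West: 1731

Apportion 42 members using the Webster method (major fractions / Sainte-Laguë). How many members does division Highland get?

Standard divisor 23655/42 ≈ 563.214; standard quotas: Coastal 3.588, Central 3.782, North 7.265, South 3.375, Lowland 12.182, East 5.614, Highland 3.120, West 3.073.
Rounding to the nearest integer gives Coastal 4, Central 4, North 7, South 3, Lowland 12, East 6, Highland 3, West 3 — total 42, matching the house size, so no adjustment is needed.
Highland receives 3.

3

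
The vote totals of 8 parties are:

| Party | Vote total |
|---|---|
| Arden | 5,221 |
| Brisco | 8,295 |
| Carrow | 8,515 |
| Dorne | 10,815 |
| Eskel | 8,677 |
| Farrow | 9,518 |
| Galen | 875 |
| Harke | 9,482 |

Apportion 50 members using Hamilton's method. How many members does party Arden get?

4

The standard divisor is 61398/50 ≈ 1227.96.
Standard quotas: Arden 4.2518, Brisco 6.7551, Carrow 6.9343, Dorne 8.8073, Eskel 7.0662, Farrow 7.7511, Galen 0.7126, Harke 7.7217.
Lower quotas: Arden 4, Brisco 6, Carrow 6, Dorne 8, Eskel 7, Farrow 7, Galen 0, Harke 7 (sum 45, leaving 5 seats).
Remainders in descending order: Carrow 0.9343, Dorne 0.8073, Brisco 0.7551, Farrow 0.7511, Harke 0.7217, Galen 0.7126, Arden 0.2518, Eskel 0.0662.
The surplus seats go to Carrow, Dorne, Brisco, Farrow, Harke.
Arden receives 4.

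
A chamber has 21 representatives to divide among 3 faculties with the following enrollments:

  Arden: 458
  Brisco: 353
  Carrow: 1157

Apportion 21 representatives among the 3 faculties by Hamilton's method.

Standard divisor: 1968 ÷ 21 ≈ 93.714.
Standard quotas: Arden 4.887, Brisco 3.767, Carrow 12.346.
Lower quotas: Arden 4, Brisco 3, Carrow 12 (sum 19, leaving 2 seats).
Remainders in descending order: Arden 0.887, Brisco 0.767, Carrow 0.346.
Largest remainders: Arden, Brisco receive the extra seats.

Arden: 5, Brisco: 4, Carrow: 12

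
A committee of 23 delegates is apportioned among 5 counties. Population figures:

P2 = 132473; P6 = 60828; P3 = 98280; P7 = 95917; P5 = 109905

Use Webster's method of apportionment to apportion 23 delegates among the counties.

Standard divisor 497403/23 ≈ 21626.217; standard quotas: P2 6.126, P6 2.813, P3 4.544, P7 4.435, P5 5.082.
Rounding to the nearest integer gives P2 6, P6 3, P3 5, P7 4, P5 5 — total 23, matching the house size, so no adjustment is needed.

P2 6, P6 3, P3 5, P7 4, P5 5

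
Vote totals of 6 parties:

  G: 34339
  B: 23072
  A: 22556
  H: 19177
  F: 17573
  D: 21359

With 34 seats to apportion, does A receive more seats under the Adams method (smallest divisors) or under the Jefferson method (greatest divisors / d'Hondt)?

Adams: G 8, B 6, A 6, H 5, F 4, D 5.
Jefferson: G 9, B 6, A 5, H 5, F 4, D 5.
A gets 6 under Adams and 5 under Jefferson.

Adams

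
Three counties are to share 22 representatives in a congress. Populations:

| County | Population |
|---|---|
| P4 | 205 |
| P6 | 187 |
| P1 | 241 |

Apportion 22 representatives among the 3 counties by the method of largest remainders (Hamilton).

Total 633; standard divisor 633/22 ≈ 28.773.
Standard quotas: P4 7.125, P6 6.499, P1 8.376.
Lower quotas: P4 7, P6 6, P1 8 (sum 21, leaving 1 seat).
Remainders in descending order: P6 0.499, P1 0.376, P4 0.125.
The surplus seat goes to P6.

P4: 7, P6: 7, P1: 8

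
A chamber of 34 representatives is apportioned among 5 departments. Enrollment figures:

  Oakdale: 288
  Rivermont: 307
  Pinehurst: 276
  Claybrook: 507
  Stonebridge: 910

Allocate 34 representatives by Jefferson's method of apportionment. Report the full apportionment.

Oakdale 4; Rivermont 4; Pinehurst 4; Claybrook 8; Stonebridge 14

Standard divisor 2288/34 ≈ 67.294; standard quotas: Oakdale 4.280, Rivermont 4.562, Pinehurst 4.101, Claybrook 7.534, Stonebridge 13.523.
Rounding down gives 4, 4, 4, 7, 13 = 32 seats, so the divisor must be adjusted.
With modified divisor 62: modified quotas Oakdale 4.645, Rivermont 4.952, Pinehurst 4.452, Claybrook 8.177, Stonebridge 14.677.
Rounding down: Oakdale 4, Rivermont 4, Pinehurst 4, Claybrook 8, Stonebridge 14 (total 34).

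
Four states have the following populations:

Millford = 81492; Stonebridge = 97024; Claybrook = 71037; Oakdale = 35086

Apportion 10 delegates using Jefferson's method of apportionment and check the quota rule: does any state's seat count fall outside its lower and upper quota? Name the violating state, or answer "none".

none

Standard quotas: Millford 2.863, Stonebridge 3.409, Claybrook 2.496, Oakdale 1.233.
Jefferson allocation: Millford 3, Stonebridge 4, Claybrook 2, Oakdale 1.
Every allocation lies between the lower and upper quota.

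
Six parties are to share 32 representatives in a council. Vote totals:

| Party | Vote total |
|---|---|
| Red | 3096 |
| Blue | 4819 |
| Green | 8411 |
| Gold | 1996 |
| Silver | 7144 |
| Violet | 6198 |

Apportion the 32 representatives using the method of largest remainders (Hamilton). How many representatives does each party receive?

The standard divisor is 31664/32 ≈ 989.5.
Standard quotas: Red 3.1289, Blue 4.8701, Green 8.5003, Gold 2.0172, Silver 7.2198, Violet 6.2638.
Lower quotas: Red 3, Blue 4, Green 8, Gold 2, Silver 7, Violet 6 (sum 30, leaving 2 seats).
Remainders in descending order: Blue 0.8701, Green 0.5003, Violet 0.2638, Silver 0.2198, Red 0.1289, Gold 0.0172.
The surplus seats go to Blue, Green.

Red 3, Blue 5, Green 9, Gold 2, Silver 7, Violet 6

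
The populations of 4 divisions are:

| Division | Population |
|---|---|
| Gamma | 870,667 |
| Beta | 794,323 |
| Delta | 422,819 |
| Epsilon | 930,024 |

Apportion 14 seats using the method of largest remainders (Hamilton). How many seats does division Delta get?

Standard divisor: 3017833 ÷ 14 ≈ 215559.5.
Standard quotas: Gamma 4.0391, Beta 3.6849, Delta 1.9615, Epsilon 4.3145.
Lower quotas: Gamma 4, Beta 3, Delta 1, Epsilon 4 (sum 12, leaving 2 seats).
Remainders in descending order: Delta 0.9615, Beta 0.6849, Epsilon 0.3145, Gamma 0.0391.
The surplus seats go to Delta, Beta.
Delta receives 2.

2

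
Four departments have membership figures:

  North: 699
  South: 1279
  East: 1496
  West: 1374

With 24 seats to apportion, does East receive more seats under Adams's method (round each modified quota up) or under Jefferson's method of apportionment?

Jefferson

Adams: North 4, South 6, East 7, West 7.
Jefferson: North 3, South 6, East 8, West 7.
East gets 7 under Adams and 8 under Jefferson.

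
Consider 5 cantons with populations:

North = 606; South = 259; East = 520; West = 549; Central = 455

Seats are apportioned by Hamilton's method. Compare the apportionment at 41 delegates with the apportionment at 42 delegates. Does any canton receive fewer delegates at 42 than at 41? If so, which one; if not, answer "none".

At 41 seats: North 10, South 5, East 9, West 9, Central 8.
At 42 seats: North 11, South 4, East 9, West 10, Central 8.
South drops from 5 to 4.

South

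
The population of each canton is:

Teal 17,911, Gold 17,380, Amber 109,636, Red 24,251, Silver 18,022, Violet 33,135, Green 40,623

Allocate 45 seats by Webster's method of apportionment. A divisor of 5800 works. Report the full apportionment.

With modified divisor 5800: modified quotas Teal 3.088, Gold 2.997, Amber 18.903, Red 4.181, Silver 3.107, Violet 5.713, Green 7.004.
Rounding to the nearest integer: Teal 3, Gold 3, Amber 19, Red 4, Silver 3, Violet 6, Green 7 (total 45).

Teal 3; Gold 3; Amber 19; Red 4; Silver 3; Violet 6; Green 7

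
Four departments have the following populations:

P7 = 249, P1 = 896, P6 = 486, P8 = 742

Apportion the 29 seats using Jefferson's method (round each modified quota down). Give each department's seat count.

P7 3, P1 11, P6 6, P8 9

Standard divisor 2373/29 ≈ 81.828; standard quotas: P7 3.043, P1 10.950, P6 5.939, P8 9.068.
Rounding down gives 3, 10, 5, 9 = 27 seats, so the divisor must be adjusted.
With modified divisor 80: modified quotas P7 3.112, P1 11.200, P6 6.075, P8 9.275.
Rounding down: P7 3, P1 11, P6 6, P8 9 (total 29).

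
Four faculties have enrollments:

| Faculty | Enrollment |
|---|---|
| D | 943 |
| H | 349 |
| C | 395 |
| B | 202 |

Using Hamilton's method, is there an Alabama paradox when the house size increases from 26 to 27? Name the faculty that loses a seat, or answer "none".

none

At 26 seats: D 13, H 5, C 5, B 3.
At 27 seats: D 13, H 5, C 6, B 3.
No faculty's allocation decreased.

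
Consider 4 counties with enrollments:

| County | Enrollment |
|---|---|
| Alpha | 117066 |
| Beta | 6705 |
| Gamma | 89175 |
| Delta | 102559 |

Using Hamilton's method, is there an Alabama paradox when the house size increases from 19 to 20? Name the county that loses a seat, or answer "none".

At 19 seats: Alpha 7, Beta 1, Gamma 5, Delta 6.
At 20 seats: Alpha 7, Beta 0, Gamma 6, Delta 7.
Beta drops from 1 to 0.

Beta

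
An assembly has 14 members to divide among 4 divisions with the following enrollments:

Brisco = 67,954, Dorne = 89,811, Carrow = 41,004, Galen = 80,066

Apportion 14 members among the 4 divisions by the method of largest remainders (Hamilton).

Brisco 3, Dorne 5, Carrow 2, Galen 4

Total 278835; standard divisor 278835/14 ≈ 19916.786.
Standard quotas: Brisco 3.4119, Dorne 4.5093, Carrow 2.0588, Galen 4.0200.
Lower quotas: Brisco 3, Dorne 4, Carrow 2, Galen 4 (sum 13, leaving 1 seat).
Remainders in descending order: Dorne 0.5093, Brisco 0.4119, Carrow 0.0588, Galen 0.0200.
The surplus seat goes to Dorne.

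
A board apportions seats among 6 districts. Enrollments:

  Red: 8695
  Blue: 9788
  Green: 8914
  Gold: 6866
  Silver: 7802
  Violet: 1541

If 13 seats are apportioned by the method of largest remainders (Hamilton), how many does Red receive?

3

The standard divisor is 43606/13 ≈ 3354.308.
Standard quotas: Red 2.5922, Blue 2.9180, Green 2.6575, Gold 2.0469, Silver 2.3260, Violet 0.4594.
Lower quotas: Red 2, Blue 2, Green 2, Gold 2, Silver 2, Violet 0 (sum 10, leaving 3 seats).
Remainders in descending order: Blue 0.9180, Green 0.6575, Red 0.5922, Violet 0.4594, Silver 0.3260, Gold 0.0469.
Largest remainders: Blue, Green, Red receive the extra seats.
Red receives 3.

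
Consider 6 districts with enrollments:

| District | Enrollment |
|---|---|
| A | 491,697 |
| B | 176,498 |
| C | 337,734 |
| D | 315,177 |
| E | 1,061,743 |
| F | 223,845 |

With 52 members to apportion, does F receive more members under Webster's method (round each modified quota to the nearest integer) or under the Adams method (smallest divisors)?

Adams

Webster: A 10, B 4, C 7, D 6, E 21, F 4.
Adams: A 10, B 4, C 7, D 6, E 20, F 5.
F gets 4 under Webster and 5 under Adams.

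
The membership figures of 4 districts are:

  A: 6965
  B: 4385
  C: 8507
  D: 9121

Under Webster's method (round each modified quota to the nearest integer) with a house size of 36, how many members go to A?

Standard divisor 28978/36 ≈ 804.944; standard quotas: A 8.653, B 5.448, C 10.568, D 11.331.
Rounding to the nearest integer gives A 9, B 5, C 11, D 11 — total 36, matching the house size, so no adjustment is needed.
A receives 9.

9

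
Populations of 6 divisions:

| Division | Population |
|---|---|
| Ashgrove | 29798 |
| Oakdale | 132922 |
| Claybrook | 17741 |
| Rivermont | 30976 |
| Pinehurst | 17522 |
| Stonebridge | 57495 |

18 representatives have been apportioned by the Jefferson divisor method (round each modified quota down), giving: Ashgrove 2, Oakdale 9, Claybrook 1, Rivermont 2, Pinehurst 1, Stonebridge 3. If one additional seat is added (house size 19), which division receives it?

Priority for the next seat is population ÷ (current seats + 1).
Priorities: Ashgrove 9932.667, Oakdale 13292.200, Claybrook 8870.500, Rivermont 10325.333, Pinehurst 8761.000, Stonebridge 14373.750.
Highest priority: Stonebridge.

Stonebridge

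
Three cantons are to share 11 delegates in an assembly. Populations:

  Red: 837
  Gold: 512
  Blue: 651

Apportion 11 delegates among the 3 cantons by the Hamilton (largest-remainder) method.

Total 2000; standard divisor 2000/11 ≈ 181.818.
Standard quotas: Red 4.604, Gold 2.816, Blue 3.580.
Lower quotas: Red 4, Gold 2, Blue 3 (sum 9, leaving 2 seats).
Remainders in descending order: Gold 0.816, Red 0.604, Blue 0.581.
The surplus seats go to Gold, Red.

Red=5, Gold=3, Blue=3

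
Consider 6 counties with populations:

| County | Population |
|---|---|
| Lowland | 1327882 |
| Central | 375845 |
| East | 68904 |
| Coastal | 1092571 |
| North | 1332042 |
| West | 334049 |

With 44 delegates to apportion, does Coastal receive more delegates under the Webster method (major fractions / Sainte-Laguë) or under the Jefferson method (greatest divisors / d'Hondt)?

Webster: Lowland 13, Central 4, East 1, Coastal 10, North 13, West 3.
Jefferson: Lowland 13, Central 3, East 0, Coastal 11, North 14, West 3.
Coastal gets 10 under Webster and 11 under Jefferson.

Jefferson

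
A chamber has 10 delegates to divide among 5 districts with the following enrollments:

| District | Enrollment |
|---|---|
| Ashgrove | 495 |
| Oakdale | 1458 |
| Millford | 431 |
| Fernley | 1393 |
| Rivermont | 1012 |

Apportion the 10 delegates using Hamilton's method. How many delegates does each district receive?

Standard divisor: 4789 ÷ 10 ≈ 478.9.
Standard quotas: Ashgrove 1.034, Oakdale 3.044, Millford 0.900, Fernley 2.909, Rivermont 2.113.
Lower quotas: Ashgrove 1, Oakdale 3, Millford 0, Fernley 2, Rivermont 2 (sum 8, leaving 2 seats).
Remainders in descending order: Fernley 0.909, Millford 0.900, Rivermont 0.113, Oakdale 0.044, Ashgrove 0.034.
The surplus seats go to Fernley, Millford.

Ashgrove 1, Oakdale 3, Millford 1, Fernley 3, Rivermont 2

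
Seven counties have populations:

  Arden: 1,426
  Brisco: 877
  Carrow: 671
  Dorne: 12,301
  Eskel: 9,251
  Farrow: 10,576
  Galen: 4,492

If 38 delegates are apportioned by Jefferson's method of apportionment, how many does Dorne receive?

13

Standard divisor 39594/38 ≈ 1041.947; standard quotas: Arden 1.369, Brisco 0.842, Carrow 0.644, Dorne 11.806, Eskel 8.879, Farrow 10.150, Galen 4.311.
Rounding down gives 1, 0, 0, 11, 8, 10, 4 = 34 seats, so the divisor must be adjusted.
With modified divisor 940: modified quotas Arden 1.517, Brisco 0.933, Carrow 0.714, Dorne 13.086, Eskel 9.841, Farrow 11.251, Galen 4.779.
Rounding down: Arden 1, Brisco 0, Carrow 0, Dorne 13, Eskel 9, Farrow 11, Galen 4 (total 38).
Dorne receives 13.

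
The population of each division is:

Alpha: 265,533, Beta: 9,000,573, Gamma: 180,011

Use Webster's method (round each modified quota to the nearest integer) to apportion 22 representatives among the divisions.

Standard divisor 9446117/22 ≈ 429368.955; standard quotas: Alpha 0.618, Beta 20.962, Gamma 0.419.
Rounding to the nearest integer gives Alpha 1, Beta 21, Gamma 0 — total 22, matching the house size, so no adjustment is needed.

Alpha=1, Beta=21, Gamma=0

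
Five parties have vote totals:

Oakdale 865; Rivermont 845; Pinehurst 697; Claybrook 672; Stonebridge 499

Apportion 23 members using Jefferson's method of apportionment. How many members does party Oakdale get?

Standard divisor 3578/23 ≈ 155.565; standard quotas: Oakdale 5.560, Rivermont 5.432, Pinehurst 4.480, Claybrook 4.320, Stonebridge 3.208.
Rounding down gives 5, 5, 4, 4, 3 = 21 seats, so the divisor must be adjusted.
With modified divisor 140: modified quotas Oakdale 6.179, Rivermont 6.036, Pinehurst 4.979, Claybrook 4.800, Stonebridge 3.564.
Rounding down: Oakdale 6, Rivermont 6, Pinehurst 4, Claybrook 4, Stonebridge 3 (total 23).
Oakdale receives 6.

6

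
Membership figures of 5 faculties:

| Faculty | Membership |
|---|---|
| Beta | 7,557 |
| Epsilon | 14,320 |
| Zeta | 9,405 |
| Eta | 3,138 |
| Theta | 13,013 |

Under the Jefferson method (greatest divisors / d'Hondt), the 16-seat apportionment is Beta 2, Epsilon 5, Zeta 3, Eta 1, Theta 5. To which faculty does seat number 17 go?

Priority for the next seat is population ÷ (current seats + 1).
Priorities: Beta 2519.000, Epsilon 2386.667, Zeta 2351.250, Eta 1569.000, Theta 2168.833.
Highest priority: Beta.

Beta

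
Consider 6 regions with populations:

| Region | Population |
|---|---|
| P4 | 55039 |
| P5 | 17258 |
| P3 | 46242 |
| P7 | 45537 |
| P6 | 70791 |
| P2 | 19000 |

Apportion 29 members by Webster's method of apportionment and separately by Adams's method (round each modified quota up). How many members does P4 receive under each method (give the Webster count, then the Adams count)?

Webster: P4 7, P5 2, P3 5, P7 5, P6 8, P2 2.
Adams: P4 6, P5 2, P3 5, P7 5, P6 8, P2 3.
P4 gets 7 under Webster and 6 under Adams.

7 and 6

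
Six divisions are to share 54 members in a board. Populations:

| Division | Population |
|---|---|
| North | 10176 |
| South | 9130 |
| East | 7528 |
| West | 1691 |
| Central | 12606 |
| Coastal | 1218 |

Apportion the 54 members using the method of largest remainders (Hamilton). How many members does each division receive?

North=13; South=12; East=10; West=2; Central=16; Coastal=1

The standard divisor is 42349/54 ≈ 784.241.
Standard quotas: North 12.9756, South 11.6418, East 9.5991, West 2.1562, Central 16.0741, Coastal 1.5531.
Lower quotas: North 12, South 11, East 9, West 2, Central 16, Coastal 1 (sum 51, leaving 3 seats).
Remainders in descending order: North 0.9756, South 0.6418, East 0.5991, Coastal 0.5531, West 0.1562, Central 0.0741.
The surplus seats go to North, South, East.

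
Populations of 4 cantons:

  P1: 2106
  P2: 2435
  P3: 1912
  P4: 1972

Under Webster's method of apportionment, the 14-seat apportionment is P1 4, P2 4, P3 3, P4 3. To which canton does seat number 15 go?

P4

Priority for the next seat is population ÷ (current seats + 0.5).
Priorities: P1 468.000, P2 541.111, P3 546.286, P4 563.429.
Highest priority: P4.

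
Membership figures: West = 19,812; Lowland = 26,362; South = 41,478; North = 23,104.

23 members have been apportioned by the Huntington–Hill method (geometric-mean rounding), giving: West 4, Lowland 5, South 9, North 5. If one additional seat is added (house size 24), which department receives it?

Priority for the next seat is population ÷ (√(s·(s+1))).
Priorities: West 4430.098, Lowland 4813.021, South 4372.165, North 4218.194.
Highest priority: Lowland.

Lowland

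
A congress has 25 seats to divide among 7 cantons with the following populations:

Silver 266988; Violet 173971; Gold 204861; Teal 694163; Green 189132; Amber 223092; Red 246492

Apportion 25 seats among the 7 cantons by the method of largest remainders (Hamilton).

Silver 3; Violet 2; Gold 3; Teal 9; Green 2; Amber 3; Red 3

The standard divisor is 1998699/25 ≈ 79947.96.
Standard quotas: Silver 3.3395, Violet 2.1761, Gold 2.5624, Teal 8.6827, Green 2.3657, Amber 2.7905, Red 3.0832.
Lower quotas: Silver 3, Violet 2, Gold 2, Teal 8, Green 2, Amber 2, Red 3 (sum 22, leaving 3 seats).
Remainders in descending order: Amber 0.7905, Teal 0.6827, Gold 0.5624, Green 0.3657, Silver 0.3395, Violet 0.1761, Red 0.0832.
The surplus seats go to Amber, Teal, Gold.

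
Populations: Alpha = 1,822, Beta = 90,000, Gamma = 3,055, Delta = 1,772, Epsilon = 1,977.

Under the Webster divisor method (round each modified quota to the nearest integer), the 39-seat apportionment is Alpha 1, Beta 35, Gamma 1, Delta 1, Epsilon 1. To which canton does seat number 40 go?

Beta

Priority for the next seat is population ÷ (current seats + 0.5).
Priorities: Alpha 1214.667, Beta 2535.211, Gamma 2036.667, Delta 1181.333, Epsilon 1318.000.
Highest priority: Beta.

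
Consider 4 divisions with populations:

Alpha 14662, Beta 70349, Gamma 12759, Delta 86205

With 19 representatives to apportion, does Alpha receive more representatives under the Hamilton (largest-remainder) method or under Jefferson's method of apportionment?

Hamilton: Alpha 2, Beta 7, Gamma 1, Delta 9.
Jefferson: Alpha 1, Beta 8, Gamma 1, Delta 9.
Alpha gets 2 under Hamilton and 1 under Jefferson.

Hamilton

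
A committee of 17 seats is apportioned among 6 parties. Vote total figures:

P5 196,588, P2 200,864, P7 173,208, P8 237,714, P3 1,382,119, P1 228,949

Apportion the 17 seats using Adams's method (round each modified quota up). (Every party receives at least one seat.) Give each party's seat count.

Standard divisor 2419442/17 ≈ 142320.118; standard quotas: P5 1.381, P2 1.411, P7 1.217, P8 1.670, P3 9.711, P1 1.609.
Rounding up gives 2, 2, 2, 2, 10, 2 = 20 seats, so the divisor must be adjusted.
With modified divisor 184900: modified quotas P5 1.063, P2 1.086, P7 0.937, P8 1.286, P3 7.475, P1 1.238.
Rounding up: P5 2, P2 2, P7 1, P8 2, P3 8, P1 2 (total 17).

P5: 2; P2: 2; P7: 1; P8: 2; P3: 8; P1: 2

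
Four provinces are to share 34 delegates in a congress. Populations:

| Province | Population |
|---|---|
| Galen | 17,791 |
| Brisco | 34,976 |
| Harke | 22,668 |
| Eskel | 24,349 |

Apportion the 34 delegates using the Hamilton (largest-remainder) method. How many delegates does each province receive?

Total 99784; standard divisor 99784/34 ≈ 2934.824.
Standard quotas: Galen 6.0620, Brisco 11.9176, Harke 7.7238, Eskel 8.2966.
Lower quotas: Galen 6, Brisco 11, Harke 7, Eskel 8 (sum 32, leaving 2 seats).
Remainders in descending order: Brisco 0.9176, Harke 0.7238, Eskel 0.2966, Galen 0.0620.
Largest remainders: Brisco, Harke receive the extra seats.

Galen 6, Brisco 12, Harke 8, Eskel 8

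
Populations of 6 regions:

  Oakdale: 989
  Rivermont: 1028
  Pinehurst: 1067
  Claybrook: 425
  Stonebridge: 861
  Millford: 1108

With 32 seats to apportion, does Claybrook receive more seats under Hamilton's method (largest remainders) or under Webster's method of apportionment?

Hamilton

Hamilton: Oakdale 6, Rivermont 6, Pinehurst 6, Claybrook 3, Stonebridge 5, Millford 6.
Webster: Oakdale 6, Rivermont 6, Pinehurst 6, Claybrook 2, Stonebridge 5, Millford 7.
Claybrook gets 3 under Hamilton and 2 under Webster.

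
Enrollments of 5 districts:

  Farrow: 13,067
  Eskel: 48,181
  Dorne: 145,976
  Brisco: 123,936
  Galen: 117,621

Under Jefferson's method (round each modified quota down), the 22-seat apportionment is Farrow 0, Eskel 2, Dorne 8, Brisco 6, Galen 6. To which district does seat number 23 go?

Priority for the next seat is population ÷ (current seats + 1).
Priorities: Farrow 13067.000, Eskel 16060.333, Dorne 16219.556, Brisco 17705.143, Galen 16803.000.
Highest priority: Brisco.

Brisco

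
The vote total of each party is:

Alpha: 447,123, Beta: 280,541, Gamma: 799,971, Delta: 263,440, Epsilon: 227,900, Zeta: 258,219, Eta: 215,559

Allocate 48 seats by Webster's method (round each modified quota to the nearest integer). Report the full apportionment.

Alpha=9, Beta=5, Gamma=16, Delta=5, Epsilon=4, Zeta=5, Eta=4

Standard divisor 2492753/48 ≈ 51932.354; standard quotas: Alpha 8.610, Beta 5.402, Gamma 15.404, Delta 5.073, Epsilon 4.388, Zeta 4.972, Eta 4.151.
Rounding to the nearest integer gives 9, 5, 15, 5, 4, 5, 4 = 47 seats, so the divisor must be adjusted.
With modified divisor 51300: modified quotas Alpha 8.716, Beta 5.469, Gamma 15.594, Delta 5.135, Epsilon 4.442, Zeta 5.034, Eta 4.202.
Rounding to the nearest integer: Alpha 9, Beta 5, Gamma 16, Delta 5, Epsilon 4, Zeta 5, Eta 4 (total 48).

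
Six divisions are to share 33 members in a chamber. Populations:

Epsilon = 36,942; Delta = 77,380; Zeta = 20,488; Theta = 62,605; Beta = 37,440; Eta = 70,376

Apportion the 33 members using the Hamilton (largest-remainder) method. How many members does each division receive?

Standard divisor: 305231 ÷ 33 ≈ 9249.424.
Standard quotas: Epsilon 3.9940, Delta 8.3659, Zeta 2.2151, Theta 6.7685, Beta 4.0478, Eta 7.6087.
Lower quotas: Epsilon 3, Delta 8, Zeta 2, Theta 6, Beta 4, Eta 7 (sum 30, leaving 3 seats).
Remainders in descending order: Epsilon 0.9940, Theta 0.7685, Eta 0.6087, Delta 0.3659, Zeta 0.2151, Beta 0.0478.
Largest remainders: Epsilon, Theta, Eta receive the extra seats.

Epsilon 4, Delta 8, Zeta 2, Theta 7, Beta 4, Eta 8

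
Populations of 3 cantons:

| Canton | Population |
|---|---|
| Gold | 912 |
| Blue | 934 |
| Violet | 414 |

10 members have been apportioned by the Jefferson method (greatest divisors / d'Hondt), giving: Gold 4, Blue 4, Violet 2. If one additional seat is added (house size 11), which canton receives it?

Priority for the next seat is population ÷ (current seats + 1).
Priorities: Gold 182.400, Blue 186.800, Violet 138.000.
Highest priority: Blue.

Blue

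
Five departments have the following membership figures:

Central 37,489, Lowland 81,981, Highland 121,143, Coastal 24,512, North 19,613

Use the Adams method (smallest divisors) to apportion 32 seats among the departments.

Central: 4; Lowland: 9; Highland: 13; Coastal: 3; North: 3

Standard divisor 284738/32 ≈ 8898.062; standard quotas: Central 4.213, Lowland 9.213, Highland 13.615, Coastal 2.755, North 2.204.
Rounding up gives 5, 10, 14, 3, 3 = 35 seats, so the divisor must be adjusted.
With modified divisor 9600: modified quotas Central 3.905, Lowland 8.540, Highland 12.619, Coastal 2.553, North 2.043.
Rounding up: Central 4, Lowland 9, Highland 13, Coastal 3, North 3 (total 32).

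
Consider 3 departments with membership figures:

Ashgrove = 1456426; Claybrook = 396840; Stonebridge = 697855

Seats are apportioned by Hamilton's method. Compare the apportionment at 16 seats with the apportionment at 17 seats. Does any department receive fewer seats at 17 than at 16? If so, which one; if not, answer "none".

At 16 seats: Ashgrove 9, Claybrook 3, Stonebridge 4.
At 17 seats: Ashgrove 10, Claybrook 2, Stonebridge 5.
Claybrook drops from 3 to 2.

Claybrook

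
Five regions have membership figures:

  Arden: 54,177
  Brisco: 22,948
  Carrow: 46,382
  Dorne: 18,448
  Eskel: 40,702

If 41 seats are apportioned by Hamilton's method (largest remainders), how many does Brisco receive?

5

Total 182657; standard divisor 182657/41 ≈ 4455.049.
Standard quotas: Arden 12.1608, Brisco 5.1510, Carrow 10.4111, Dorne 4.1409, Eskel 9.1362.
Lower quotas: Arden 12, Brisco 5, Carrow 10, Dorne 4, Eskel 9 (sum 40, leaving 1 seat).
Remainders in descending order: Carrow 0.4111, Arden 0.1608, Brisco 0.1510, Dorne 0.1409, Eskel 0.1362.
Largest remainder: Carrow receives the extra seat.
Brisco receives 5.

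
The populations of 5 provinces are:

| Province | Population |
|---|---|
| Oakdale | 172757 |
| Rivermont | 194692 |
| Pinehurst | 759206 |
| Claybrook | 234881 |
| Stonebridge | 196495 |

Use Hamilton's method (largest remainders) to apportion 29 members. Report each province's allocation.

Oakdale 3, Rivermont 4, Pinehurst 14, Claybrook 4, Stonebridge 4

The standard divisor is 1558031/29 ≈ 53725.207.
Standard quotas: Oakdale 3.2156, Rivermont 3.6238, Pinehurst 14.1313, Claybrook 4.3719, Stonebridge 3.6574.
Lower quotas: Oakdale 3, Rivermont 3, Pinehurst 14, Claybrook 4, Stonebridge 3 (sum 27, leaving 2 seats).
Remainders in descending order: Stonebridge 0.6574, Rivermont 0.6238, Claybrook 0.3719, Oakdale 0.2156, Pinehurst 0.1313.
Largest remainders: Stonebridge, Rivermont receive the extra seats.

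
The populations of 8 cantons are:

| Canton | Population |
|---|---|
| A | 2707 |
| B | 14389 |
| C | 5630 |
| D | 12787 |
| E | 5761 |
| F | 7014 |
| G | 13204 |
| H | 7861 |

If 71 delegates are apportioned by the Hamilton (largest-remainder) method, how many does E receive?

6

Standard divisor: 69353 ÷ 71 ≈ 976.803.
Standard quotas: A 2.7713, B 14.7307, C 5.7637, D 13.0907, E 5.8978, F 7.1806, G 13.5176, H 8.0477.
Lower quotas: A 2, B 14, C 5, D 13, E 5, F 7, G 13, H 8 (sum 67, leaving 4 seats).
Remainders in descending order: E 0.8978, A 0.7713, C 0.7637, B 0.7307, G 0.5176, F 0.1806, D 0.0907, H 0.0477.
Largest remainders: E, A, C, B receive the extra seats.
E receives 6.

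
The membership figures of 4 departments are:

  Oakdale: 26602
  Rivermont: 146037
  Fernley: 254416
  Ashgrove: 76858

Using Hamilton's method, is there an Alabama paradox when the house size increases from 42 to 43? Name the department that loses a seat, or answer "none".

none

At 42 seats: Oakdale 2, Rivermont 12, Fernley 21, Ashgrove 7.
At 43 seats: Oakdale 2, Rivermont 12, Fernley 22, Ashgrove 7.
No department's allocation decreased.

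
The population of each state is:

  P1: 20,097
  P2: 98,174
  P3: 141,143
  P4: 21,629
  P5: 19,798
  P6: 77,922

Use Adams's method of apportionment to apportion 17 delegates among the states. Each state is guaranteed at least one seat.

P1 1, P2 4, P3 6, P4 1, P5 1, P6 4

Standard divisor 378763/17 ≈ 22280.176; standard quotas: P1 0.902, P2 4.406, P3 6.335, P4 0.971, P5 0.889, P6 3.497.
Rounding up gives 1, 5, 7, 1, 1, 4 = 19 seats, so the divisor must be adjusted.
With modified divisor 25300: modified quotas P1 0.794, P2 3.880, P3 5.579, P4 0.855, P5 0.783, P6 3.080.
Rounding up: P1 1, P2 4, P3 6, P4 1, P5 1, P6 4 (total 17).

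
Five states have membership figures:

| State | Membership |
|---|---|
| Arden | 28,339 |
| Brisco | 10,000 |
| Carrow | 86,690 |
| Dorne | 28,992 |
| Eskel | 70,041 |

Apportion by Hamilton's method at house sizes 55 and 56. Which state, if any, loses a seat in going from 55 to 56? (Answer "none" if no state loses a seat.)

Brisco

At 55 seats: Arden 7, Brisco 3, Carrow 21, Dorne 7, Eskel 17.
At 56 seats: Arden 7, Brisco 2, Carrow 22, Dorne 7, Eskel 18.
Brisco drops from 3 to 2.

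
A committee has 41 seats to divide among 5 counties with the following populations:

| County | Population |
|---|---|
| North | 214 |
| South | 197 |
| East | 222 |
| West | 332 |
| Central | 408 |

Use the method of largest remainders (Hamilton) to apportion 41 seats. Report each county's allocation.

Standard divisor: 1373 ÷ 41 ≈ 33.488.
Standard quotas: North 6.390, South 5.883, East 6.629, West 9.914, Central 12.184.
Lower quotas: North 6, South 5, East 6, West 9, Central 12 (sum 38, leaving 3 seats).
Remainders in descending order: West 0.914, South 0.883, East 0.629, North 0.390, Central 0.184.
Largest remainders: West, South, East receive the extra seats.

North: 6; South: 6; East: 7; West: 10; Central: 12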